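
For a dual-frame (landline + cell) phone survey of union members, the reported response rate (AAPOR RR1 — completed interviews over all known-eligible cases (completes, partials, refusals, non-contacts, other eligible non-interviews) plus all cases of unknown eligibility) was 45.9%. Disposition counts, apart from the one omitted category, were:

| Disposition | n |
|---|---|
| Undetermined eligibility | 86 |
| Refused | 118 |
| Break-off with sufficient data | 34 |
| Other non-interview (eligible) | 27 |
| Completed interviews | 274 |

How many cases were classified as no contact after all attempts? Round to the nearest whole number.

58

RR1 = 274 / D = 0.459
D = 274 / 0.459 = 596.9
Rest of base = 539
no contact after all attempts = 596.9 − 539 ≈ 58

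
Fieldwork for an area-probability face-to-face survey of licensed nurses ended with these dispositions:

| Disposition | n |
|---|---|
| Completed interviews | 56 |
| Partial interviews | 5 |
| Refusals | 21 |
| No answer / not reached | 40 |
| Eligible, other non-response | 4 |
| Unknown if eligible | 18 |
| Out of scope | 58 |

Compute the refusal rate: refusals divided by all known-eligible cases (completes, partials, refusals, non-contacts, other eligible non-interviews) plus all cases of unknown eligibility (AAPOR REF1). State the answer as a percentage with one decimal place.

14.6%

Numerator: 21
Base: 56 + 5 + 21 + 40 + 4 + 18 = 144
REF1 = 21 / 144 = 0.1458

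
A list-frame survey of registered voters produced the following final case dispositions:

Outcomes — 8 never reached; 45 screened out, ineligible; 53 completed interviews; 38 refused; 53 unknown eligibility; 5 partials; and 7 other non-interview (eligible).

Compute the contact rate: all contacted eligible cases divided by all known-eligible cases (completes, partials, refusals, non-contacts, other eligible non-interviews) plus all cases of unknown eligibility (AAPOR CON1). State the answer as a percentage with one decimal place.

62.8%

Num = 53 + 5 + 38 + 7 = 103
Base = 53 + 5 + 38 + 8 + 7 + 53 = 164
CON1 = 103 / 164 = 0.6280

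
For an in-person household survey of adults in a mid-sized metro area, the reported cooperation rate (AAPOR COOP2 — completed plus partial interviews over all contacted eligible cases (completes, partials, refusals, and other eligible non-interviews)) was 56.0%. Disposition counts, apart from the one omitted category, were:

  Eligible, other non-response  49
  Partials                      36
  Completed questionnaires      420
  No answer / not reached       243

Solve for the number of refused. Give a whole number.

309

Top → 420 + 36 = 456
COOP2 = 456 / D = 0.560
D = 456 / 0.560 = 814.3
Rest of base = 505
refused = 814.3 − 505 ≈ 309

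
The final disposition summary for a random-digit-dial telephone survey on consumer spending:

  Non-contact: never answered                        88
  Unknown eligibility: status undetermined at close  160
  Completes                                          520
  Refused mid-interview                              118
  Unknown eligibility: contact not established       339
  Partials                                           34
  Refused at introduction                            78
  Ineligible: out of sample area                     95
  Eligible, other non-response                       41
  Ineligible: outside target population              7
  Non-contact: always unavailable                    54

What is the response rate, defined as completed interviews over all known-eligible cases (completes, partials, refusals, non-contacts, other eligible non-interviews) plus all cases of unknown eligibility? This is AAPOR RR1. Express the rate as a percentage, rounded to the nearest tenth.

36.3%

Refusals = 78 + 118 = 196
No answer / not reached = 88 + 54 = 142
Unknown eligibility = 339 + 160 = 499
Out of scope = 7 + 95 = 102
Top → 520
Denom → 520 + 34 + 196 + 142 + 41 + 499 = 1432
RR1 = 520 / 1432 = 0.3631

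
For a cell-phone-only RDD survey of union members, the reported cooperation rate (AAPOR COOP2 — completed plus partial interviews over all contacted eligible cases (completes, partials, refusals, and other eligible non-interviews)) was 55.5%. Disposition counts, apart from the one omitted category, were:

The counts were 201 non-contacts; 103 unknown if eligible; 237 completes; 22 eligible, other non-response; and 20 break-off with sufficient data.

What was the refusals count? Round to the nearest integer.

Num: 237 + 20 = 257
COOP2 = 257 / D = 0.555
D = 257 / 0.555 = 463.1
Rest of base = 279
refusals = 463.1 − 279 ≈ 184

184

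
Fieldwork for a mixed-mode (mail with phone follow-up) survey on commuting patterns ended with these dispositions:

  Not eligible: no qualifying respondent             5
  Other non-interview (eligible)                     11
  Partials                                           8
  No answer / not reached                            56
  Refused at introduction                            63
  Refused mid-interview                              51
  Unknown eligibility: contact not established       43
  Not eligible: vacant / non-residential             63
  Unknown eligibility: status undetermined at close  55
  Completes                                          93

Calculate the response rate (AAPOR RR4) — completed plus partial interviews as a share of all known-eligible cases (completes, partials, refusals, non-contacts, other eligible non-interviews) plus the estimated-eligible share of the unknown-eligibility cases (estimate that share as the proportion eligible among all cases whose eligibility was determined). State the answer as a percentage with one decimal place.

28.0%

Refused = 63 + 51 = 114
Unknown if eligible = 43 + 55 = 98
Not eligible = 5 + 63 = 68
Numerator: 93 + 8 = 101
Known eligible: 93 + 8 + 114 + 56 + 11 = 282
e = 282 / (282 + 68) = 282 / 350 = 0.8057
Eligible share of unknowns: 0.8057 × 98 = 78.96
Base: 282 + 78.96 = 360.96
RR4 = 101 / 360.96 = 0.2798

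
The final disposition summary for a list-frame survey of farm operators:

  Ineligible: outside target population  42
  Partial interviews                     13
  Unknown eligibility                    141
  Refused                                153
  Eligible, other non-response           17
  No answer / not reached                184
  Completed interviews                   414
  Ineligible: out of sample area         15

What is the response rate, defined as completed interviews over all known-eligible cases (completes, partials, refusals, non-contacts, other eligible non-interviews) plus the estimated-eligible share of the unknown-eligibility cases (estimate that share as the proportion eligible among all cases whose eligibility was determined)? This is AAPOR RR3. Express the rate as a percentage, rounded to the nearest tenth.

Ineligible = 42 + 15 = 57
Top → 414
Eligible (known) → 414 + 13 + 153 + 184 + 17 = 781
e = 781 / (781 + 57) = 781 / 838 = 0.9320
Estimated eligible among unknowns → 0.9320 × 141 = 131.41
Denominator → 781 + 131.41 = 912.41
RR3 = 414 / 912.41 = 0.4537

45.4%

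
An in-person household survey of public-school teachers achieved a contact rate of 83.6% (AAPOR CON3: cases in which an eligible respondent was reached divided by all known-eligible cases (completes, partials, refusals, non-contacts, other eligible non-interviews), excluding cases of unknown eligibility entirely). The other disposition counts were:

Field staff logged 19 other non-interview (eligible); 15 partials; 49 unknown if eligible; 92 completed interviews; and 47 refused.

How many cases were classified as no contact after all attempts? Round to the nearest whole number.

Num → 92 + 15 + 47 + 19 = 173
CON3 = 173 / D = 0.836
D = 173 / 0.836 = 206.9
Remaining denominator categories sum to 173
no contact after all attempts = 206.9 − 173 ≈ 34

34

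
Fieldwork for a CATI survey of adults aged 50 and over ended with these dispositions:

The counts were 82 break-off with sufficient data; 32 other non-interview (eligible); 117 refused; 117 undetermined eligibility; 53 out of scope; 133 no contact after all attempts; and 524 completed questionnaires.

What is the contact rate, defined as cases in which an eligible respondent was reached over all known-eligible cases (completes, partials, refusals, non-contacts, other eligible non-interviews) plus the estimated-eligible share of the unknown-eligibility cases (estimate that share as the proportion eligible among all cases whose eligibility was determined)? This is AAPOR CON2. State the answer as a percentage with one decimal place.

75.6%

Num = 524 + 82 + 117 + 32 = 755
Eligible (known) = 524 + 82 + 117 + 133 + 32 = 888
e = 888 / (888 + 53) = 888 / 941 = 0.9437
Estimated eligible among unknowns = 0.9437 × 117 = 110.41
Denominator = 888 + 110.41 = 998.41
CON2 = 755 / 998.41 = 0.7562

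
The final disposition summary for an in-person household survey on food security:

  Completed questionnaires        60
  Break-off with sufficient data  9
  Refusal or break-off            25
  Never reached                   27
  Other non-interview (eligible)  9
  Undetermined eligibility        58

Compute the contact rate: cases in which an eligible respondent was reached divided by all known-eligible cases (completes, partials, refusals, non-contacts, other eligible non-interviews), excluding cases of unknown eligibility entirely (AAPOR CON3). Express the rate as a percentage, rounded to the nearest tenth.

Top → 60 + 9 + 25 + 9 = 103
Base → 60 + 9 + 25 + 27 + 9 = 130
CON3 = 103 / 130 = 0.7923

79.2%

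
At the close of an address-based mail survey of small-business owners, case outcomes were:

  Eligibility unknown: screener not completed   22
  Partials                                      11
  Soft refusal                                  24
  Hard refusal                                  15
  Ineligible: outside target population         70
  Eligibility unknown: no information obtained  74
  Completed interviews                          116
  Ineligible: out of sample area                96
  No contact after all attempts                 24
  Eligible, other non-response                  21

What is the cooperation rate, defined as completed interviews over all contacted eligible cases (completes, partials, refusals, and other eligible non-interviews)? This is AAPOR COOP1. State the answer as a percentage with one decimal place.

62.0%

Refused = 15 + 24 = 39
Unknown eligibility = 22 + 74 = 96
Screened out, ineligible = 70 + 96 = 166
Top = 116
Base = 116 + 11 + 39 + 21 = 187
COOP1 = 116 / 187 = 0.6203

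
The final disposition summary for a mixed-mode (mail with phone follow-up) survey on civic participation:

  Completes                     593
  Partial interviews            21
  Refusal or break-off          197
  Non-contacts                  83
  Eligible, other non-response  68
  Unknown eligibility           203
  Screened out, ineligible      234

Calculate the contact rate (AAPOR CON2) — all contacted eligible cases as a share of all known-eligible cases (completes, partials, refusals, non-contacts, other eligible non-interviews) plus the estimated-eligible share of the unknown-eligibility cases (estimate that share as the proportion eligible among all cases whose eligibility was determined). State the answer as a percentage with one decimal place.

78.1%

Numerator: 593 + 21 + 197 + 68 = 879
Eligible (known): 593 + 21 + 197 + 83 + 68 = 962
e = 962 / (962 + 234) = 962 / 1196 = 0.8043
Eligible share of unknowns: 0.8043 × 203 = 163.27
Denominator: 962 + 163.27 = 1125.27
CON2 = 879 / 1125.27 = 0.7811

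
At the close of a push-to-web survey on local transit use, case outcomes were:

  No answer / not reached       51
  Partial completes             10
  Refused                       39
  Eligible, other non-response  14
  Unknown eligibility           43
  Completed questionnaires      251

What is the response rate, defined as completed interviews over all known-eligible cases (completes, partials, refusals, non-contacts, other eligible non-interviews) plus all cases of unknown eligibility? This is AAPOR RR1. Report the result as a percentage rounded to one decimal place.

Numerator = 251
Denominator = 251 + 10 + 39 + 51 + 14 + 43 = 408
RR1 = 251 / 408 = 0.6152

61.5%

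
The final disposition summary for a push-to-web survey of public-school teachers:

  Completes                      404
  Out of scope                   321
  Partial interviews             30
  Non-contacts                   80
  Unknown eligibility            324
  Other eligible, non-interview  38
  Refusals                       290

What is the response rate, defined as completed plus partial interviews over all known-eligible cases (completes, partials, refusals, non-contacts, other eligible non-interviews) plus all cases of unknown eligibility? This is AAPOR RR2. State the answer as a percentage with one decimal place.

37.2%

Num → 404 + 30 = 434
Base → 404 + 30 + 290 + 80 + 38 + 324 = 1166
RR2 = 434 / 1166 = 0.3722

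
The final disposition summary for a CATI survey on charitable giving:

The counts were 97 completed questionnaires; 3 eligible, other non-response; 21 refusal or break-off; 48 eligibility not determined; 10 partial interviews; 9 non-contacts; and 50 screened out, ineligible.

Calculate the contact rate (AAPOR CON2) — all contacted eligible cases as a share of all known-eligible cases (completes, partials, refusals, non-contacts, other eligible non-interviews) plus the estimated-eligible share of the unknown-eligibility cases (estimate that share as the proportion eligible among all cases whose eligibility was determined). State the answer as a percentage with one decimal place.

Num = 97 + 10 + 21 + 3 = 131
Known eligible = 97 + 10 + 21 + 9 + 3 = 140
e = 140 / (140 + 50) = 140 / 190 = 0.7368
Eligible share of unknowns = 0.7368 × 48 = 35.37
Denominator = 140 + 35.37 = 175.37
CON2 = 131 / 175.37 = 0.7470

74.7%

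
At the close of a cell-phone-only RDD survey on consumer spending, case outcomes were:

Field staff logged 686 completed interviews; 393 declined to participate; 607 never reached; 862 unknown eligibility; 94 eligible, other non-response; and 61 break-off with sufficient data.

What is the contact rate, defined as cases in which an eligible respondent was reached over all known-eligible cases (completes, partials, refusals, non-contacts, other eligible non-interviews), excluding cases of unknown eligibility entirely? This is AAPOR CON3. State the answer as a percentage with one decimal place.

Top: 686 + 61 + 393 + 94 = 1234
Base: 686 + 61 + 393 + 607 + 94 = 1841
CON3 = 1234 / 1841 = 0.6703

67.0%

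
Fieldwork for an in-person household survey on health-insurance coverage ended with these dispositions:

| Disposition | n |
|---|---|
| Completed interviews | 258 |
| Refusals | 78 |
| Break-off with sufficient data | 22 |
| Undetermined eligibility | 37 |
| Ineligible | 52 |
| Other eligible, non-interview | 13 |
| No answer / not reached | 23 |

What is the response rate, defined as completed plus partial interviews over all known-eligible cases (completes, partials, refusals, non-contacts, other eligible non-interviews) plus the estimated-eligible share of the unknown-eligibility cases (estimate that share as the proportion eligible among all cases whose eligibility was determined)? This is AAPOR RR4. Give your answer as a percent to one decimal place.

65.6%

Numerator → 258 + 22 = 280
Known eligible → 258 + 22 + 78 + 23 + 13 = 394
e = 394 / (394 + 52) = 394 / 446 = 0.8834
Eligible share of unknowns → 0.8834 × 37 = 32.69
Base → 394 + 32.69 = 426.69
RR4 = 280 / 426.69 = 0.6562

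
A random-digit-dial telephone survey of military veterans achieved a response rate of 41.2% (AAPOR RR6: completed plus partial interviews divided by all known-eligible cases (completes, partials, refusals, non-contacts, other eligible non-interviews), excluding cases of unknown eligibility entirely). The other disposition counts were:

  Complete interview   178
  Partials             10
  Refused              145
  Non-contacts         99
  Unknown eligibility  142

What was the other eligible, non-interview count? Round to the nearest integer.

24

Num = 178 + 10 = 188
RR6 = 188 / D = 0.412
D = 188 / 0.412 = 456.3
Other denominator terms total 432
other eligible, non-interview = 456.3 − 432 ≈ 24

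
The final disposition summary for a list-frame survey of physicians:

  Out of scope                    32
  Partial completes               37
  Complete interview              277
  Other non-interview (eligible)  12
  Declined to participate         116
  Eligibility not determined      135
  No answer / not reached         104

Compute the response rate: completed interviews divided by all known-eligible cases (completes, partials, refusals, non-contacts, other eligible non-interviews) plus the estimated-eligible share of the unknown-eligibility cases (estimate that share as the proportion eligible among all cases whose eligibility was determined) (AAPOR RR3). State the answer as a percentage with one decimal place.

Numerator: 277
Eligible (known): 277 + 37 + 116 + 104 + 12 = 546
e = 546 / (546 + 32) = 546 / 578 = 0.9446
e × U: 0.9446 × 135 = 127.52
Denom: 546 + 127.52 = 673.52
RR3 = 277 / 673.52 = 0.4113

41.1%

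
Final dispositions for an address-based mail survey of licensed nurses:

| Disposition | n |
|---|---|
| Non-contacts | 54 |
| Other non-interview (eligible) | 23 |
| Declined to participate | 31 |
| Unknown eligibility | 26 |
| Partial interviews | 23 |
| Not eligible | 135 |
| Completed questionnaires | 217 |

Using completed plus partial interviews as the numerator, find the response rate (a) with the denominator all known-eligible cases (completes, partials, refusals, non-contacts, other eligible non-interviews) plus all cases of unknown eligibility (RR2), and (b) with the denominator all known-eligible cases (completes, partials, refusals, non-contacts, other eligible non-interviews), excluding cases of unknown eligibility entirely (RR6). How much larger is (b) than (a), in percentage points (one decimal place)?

Numerator → 217 + 23 = 240
Denominator → 217 + 23 + 31 + 54 + 23 + 26 = 374
RR2 = 240 / 374 = 0.6417
Denominator → 217 + 23 + 31 + 54 + 23 = 348
RR6 = 240 / 348 = 0.6897
Difference = 68.97 − 64.17 = 4.80 percentage points

4.8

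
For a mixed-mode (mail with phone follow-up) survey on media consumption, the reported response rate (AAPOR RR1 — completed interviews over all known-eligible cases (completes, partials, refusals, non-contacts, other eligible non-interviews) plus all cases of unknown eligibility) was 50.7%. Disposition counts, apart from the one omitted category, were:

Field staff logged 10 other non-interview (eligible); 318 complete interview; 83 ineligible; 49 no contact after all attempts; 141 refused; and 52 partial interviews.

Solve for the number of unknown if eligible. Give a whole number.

57

RR1 = 318 / D = 0.507
D = 318 / 0.507 = 627.2
Other denominator terms total 570
unknown if eligible = 627.2 − 570 ≈ 57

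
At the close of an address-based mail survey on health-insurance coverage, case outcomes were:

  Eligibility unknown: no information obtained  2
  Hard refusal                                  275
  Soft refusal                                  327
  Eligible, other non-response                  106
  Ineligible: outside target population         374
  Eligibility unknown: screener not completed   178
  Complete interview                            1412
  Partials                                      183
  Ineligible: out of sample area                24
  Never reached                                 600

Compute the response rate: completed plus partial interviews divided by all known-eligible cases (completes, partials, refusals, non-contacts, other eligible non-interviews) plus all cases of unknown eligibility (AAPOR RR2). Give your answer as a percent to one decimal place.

Refusal or break-off = 275 + 327 = 602
Eligibility not determined = 178 + 2 = 180
Not eligible = 374 + 24 = 398
Num: 1412 + 183 = 1595
Denominator: 1412 + 183 + 602 + 600 + 106 + 180 = 3083
RR2 = 1595 / 3083 = 0.5174

51.7%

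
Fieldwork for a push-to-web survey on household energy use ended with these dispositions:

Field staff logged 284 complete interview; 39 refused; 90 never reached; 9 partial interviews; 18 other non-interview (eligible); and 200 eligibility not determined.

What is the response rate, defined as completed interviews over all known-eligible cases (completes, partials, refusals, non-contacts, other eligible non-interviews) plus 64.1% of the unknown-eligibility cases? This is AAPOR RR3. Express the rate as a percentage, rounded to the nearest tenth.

Num = 284
Determined eligible = 284 + 9 + 39 + 90 + 18 = 440
Estimated eligible among unknowns = 0.6410 × 200 = 128.20
Denominator = 440 + 128.20 = 568.20
RR3 = 284 / 568.20 = 0.4998

50.0%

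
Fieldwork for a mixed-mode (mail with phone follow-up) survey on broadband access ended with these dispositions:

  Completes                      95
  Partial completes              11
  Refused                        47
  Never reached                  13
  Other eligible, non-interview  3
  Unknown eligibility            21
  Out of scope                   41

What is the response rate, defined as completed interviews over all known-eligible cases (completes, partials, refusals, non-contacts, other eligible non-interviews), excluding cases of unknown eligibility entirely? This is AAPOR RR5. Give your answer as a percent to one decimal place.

Numerator = 95
Denominator = 95 + 11 + 47 + 13 + 3 = 169
RR5 = 95 / 169 = 0.5621

56.2%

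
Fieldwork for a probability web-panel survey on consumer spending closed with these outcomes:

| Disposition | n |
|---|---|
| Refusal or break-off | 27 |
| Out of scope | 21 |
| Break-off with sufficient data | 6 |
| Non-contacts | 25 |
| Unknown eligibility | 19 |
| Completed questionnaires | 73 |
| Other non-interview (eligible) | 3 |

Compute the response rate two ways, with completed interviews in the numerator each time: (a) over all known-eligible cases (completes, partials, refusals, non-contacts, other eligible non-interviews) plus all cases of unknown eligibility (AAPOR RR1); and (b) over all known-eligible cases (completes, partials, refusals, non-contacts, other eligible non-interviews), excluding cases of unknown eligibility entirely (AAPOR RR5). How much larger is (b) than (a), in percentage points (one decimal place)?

Numerator: 73
Denom: 73 + 6 + 27 + 25 + 3 + 19 = 153
RR1 = 73 / 153 = 0.4771
Denom: 73 + 6 + 27 + 25 + 3 = 134
RR5 = 73 / 134 = 0.5448
Difference = 54.48 − 47.71 = 6.77 percentage points

6.8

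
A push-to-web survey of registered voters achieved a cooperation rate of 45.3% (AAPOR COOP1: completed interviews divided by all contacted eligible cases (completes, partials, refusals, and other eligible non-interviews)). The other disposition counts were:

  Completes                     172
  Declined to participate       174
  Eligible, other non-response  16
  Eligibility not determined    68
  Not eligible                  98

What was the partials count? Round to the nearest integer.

18

COOP1 = 172 / D = 0.453
D = 172 / 0.453 = 379.7
Remaining denominator categories sum to 362
partials = 379.7 − 362 ≈ 18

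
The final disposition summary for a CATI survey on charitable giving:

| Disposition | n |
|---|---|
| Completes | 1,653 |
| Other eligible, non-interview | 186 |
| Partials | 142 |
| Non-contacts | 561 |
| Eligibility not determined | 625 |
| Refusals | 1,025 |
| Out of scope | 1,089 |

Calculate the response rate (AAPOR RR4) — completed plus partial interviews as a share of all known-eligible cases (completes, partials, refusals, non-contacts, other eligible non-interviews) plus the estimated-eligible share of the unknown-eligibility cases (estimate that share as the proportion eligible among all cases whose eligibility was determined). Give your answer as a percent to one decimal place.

Top: 1653 + 142 = 1795
Determined eligible: 1653 + 142 + 1025 + 561 + 186 = 3567
e = 3567 / (3567 + 1089) = 3567 / 4656 = 0.7661
Estimated eligible among unknowns: 0.7661 × 625 = 478.81
Denom: 3567 + 478.81 = 4045.81
RR4 = 1795 / 4045.81 = 0.4437

44.4%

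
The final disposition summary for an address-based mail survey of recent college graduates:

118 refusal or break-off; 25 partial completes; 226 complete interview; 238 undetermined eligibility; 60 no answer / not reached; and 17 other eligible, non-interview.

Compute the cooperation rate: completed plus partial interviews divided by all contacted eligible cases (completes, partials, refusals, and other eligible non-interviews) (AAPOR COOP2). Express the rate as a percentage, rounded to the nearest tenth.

Num → 226 + 25 = 251
Denom → 226 + 25 + 118 + 17 = 386
COOP2 = 251 / 386 = 0.6503

65.0%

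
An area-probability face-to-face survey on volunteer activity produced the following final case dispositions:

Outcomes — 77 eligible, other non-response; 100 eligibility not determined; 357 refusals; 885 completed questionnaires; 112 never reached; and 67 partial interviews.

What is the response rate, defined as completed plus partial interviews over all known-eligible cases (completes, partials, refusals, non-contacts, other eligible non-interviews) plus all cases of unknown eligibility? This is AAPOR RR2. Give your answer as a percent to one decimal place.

Numerator = 885 + 67 = 952
Denom = 885 + 67 + 357 + 112 + 77 + 100 = 1598
RR2 = 952 / 1598 = 0.5957

59.6%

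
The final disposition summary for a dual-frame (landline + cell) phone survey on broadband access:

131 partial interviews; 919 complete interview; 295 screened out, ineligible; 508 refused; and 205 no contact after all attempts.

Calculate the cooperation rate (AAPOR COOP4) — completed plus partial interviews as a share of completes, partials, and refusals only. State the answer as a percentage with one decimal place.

Top → 919 + 131 = 1050
Denom → 919 + 131 + 508 = 1558
COOP4 = 1050 / 1558 = 0.6739

67.4%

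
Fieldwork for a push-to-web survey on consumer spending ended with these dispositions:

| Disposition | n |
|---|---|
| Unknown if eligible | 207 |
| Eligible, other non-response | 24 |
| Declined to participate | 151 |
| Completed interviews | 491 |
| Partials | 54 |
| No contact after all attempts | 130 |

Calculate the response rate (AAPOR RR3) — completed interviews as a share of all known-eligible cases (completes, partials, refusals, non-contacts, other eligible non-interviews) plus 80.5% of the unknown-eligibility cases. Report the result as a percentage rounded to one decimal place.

Numerator → 491
Determined eligible → 491 + 54 + 151 + 130 + 24 = 850
Estimated eligible among unknowns → 0.8050 × 207 = 166.64
Denom → 850 + 166.64 = 1016.64
RR3 = 491 / 1016.64 = 0.4830

48.3%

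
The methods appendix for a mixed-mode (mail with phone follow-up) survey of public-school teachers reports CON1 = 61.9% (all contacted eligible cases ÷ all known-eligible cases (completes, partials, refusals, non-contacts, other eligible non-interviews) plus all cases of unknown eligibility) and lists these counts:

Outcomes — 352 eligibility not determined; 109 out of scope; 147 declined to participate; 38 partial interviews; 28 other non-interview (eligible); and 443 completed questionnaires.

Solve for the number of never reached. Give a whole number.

Numerator: 443 + 38 + 147 + 28 = 656
CON1 = 656 / D = 0.619
D = 656 / 0.619 = 1059.8
Remaining denominator categories sum to 1008
never reached = 1059.8 − 1008 ≈ 52

52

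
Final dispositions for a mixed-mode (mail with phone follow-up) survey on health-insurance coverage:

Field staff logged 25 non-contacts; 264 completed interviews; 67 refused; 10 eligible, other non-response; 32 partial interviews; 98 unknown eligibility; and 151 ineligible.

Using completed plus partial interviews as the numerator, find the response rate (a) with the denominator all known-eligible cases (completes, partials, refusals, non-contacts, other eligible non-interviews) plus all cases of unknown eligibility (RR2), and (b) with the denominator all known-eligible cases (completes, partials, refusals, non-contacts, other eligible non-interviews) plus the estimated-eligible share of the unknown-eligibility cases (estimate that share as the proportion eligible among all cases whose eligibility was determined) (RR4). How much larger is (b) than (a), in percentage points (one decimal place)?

3.4

Numerator → 264 + 32 = 296
Denom → 264 + 32 + 67 + 25 + 10 + 98 = 496
RR2 = 296 / 496 = 0.5968
Determined eligible → 264 + 32 + 67 + 25 + 10 = 398
e = 398 / (398 + 151) = 398 / 549 = 0.7250
Eligible share of unknowns → 0.7250 × 98 = 71.05
Denom → 398 + 71.05 = 469.05
RR4 = 296 / 469.05 = 0.6311
Difference = 63.11 − 59.68 = 3.43 percentage points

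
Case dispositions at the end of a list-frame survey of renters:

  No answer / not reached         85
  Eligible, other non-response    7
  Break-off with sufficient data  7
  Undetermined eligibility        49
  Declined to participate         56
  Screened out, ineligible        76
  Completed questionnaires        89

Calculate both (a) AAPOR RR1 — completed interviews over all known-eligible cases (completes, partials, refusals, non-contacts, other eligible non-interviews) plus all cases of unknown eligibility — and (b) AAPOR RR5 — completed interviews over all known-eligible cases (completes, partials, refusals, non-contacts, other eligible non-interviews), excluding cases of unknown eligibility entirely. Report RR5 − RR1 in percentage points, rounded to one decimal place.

6.1

Top: 89
Denominator: 89 + 7 + 56 + 85 + 7 + 49 = 293
RR1 = 89 / 293 = 0.3038
Denominator: 89 + 7 + 56 + 85 + 7 = 244
RR5 = 89 / 244 = 0.3648
Difference = 36.48 − 30.38 = 6.10 percentage points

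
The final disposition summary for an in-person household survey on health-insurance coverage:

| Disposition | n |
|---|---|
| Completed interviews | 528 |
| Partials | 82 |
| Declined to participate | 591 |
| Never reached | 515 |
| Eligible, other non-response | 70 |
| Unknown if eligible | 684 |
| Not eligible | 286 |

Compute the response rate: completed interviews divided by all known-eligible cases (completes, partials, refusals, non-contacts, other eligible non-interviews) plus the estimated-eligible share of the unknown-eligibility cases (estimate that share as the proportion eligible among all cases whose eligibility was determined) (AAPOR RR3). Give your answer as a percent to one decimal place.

Top: 528
Known eligible: 528 + 82 + 591 + 515 + 70 = 1786
e = 1786 / (1786 + 286) = 1786 / 2072 = 0.8620
Eligible share of unknowns: 0.8620 × 684 = 589.61
Denominator: 1786 + 589.61 = 2375.61
RR3 = 528 / 2375.61 = 0.2223

22.2%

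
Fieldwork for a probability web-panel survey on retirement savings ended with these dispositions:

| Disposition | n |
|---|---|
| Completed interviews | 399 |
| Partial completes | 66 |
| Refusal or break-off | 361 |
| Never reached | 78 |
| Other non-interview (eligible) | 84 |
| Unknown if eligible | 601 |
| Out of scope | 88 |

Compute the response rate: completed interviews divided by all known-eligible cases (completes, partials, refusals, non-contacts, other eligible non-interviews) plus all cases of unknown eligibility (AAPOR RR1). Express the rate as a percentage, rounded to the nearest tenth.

Numerator: 399
Base: 399 + 66 + 361 + 78 + 84 + 601 = 1589
RR1 = 399 / 1589 = 0.2511

25.1%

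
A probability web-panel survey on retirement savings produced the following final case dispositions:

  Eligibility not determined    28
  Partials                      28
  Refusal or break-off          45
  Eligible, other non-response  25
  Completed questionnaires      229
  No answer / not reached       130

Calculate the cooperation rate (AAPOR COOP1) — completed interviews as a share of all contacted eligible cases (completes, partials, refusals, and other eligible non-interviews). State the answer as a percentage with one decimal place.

Top: 229
Base: 229 + 28 + 45 + 25 = 327
COOP1 = 229 / 327 = 0.7003

70.0%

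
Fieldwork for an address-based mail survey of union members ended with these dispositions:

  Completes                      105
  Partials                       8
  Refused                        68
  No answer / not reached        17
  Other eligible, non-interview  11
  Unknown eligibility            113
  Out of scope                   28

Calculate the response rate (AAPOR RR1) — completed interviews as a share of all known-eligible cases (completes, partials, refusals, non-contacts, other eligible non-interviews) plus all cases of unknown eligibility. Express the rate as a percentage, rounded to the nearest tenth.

32.6%

Num → 105
Denominator → 105 + 8 + 68 + 17 + 11 + 113 = 322
RR1 = 105 / 322 = 0.3261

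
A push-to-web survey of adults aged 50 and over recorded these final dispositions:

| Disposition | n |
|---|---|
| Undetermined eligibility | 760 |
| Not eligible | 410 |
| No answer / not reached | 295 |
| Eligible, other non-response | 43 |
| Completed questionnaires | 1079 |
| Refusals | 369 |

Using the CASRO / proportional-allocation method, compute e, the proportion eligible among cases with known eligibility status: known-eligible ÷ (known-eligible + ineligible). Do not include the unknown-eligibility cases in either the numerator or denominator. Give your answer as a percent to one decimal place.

81.3%

Eligible (known) → 1079 + 369 + 295 + 43 = 1786
e = 1786 / (1786 + 410) = 1786 / 2196 = 0.8133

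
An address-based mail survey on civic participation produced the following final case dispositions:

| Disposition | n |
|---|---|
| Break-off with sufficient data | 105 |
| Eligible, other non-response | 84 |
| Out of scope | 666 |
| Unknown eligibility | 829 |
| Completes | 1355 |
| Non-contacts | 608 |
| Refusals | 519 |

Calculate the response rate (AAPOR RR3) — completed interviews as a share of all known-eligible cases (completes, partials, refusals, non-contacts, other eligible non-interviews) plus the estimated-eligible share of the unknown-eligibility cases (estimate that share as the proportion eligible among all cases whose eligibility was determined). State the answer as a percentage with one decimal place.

40.6%

Numerator: 1355
Determined eligible: 1355 + 105 + 519 + 608 + 84 = 2671
e = 2671 / (2671 + 666) = 2671 / 3337 = 0.8004
e × U: 0.8004 × 829 = 663.53
Denominator: 2671 + 663.53 = 3334.53
RR3 = 1355 / 3334.53 = 0.4064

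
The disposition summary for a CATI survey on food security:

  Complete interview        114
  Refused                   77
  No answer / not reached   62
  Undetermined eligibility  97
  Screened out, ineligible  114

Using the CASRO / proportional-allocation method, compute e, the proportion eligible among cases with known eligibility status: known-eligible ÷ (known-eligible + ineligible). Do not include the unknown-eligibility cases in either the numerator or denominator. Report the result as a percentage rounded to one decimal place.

Determined eligible: 114 + 77 + 62 = 253
e = 253 / (253 + 114) = 253 / 367 = 0.6894

68.9%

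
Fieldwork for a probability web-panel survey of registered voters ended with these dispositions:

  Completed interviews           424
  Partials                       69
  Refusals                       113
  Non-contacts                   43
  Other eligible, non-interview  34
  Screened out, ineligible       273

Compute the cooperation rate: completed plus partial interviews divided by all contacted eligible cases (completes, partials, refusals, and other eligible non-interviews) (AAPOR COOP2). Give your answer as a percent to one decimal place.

Num: 424 + 69 = 493
Denominator: 424 + 69 + 113 + 34 = 640
COOP2 = 493 / 640 = 0.7703

77.0%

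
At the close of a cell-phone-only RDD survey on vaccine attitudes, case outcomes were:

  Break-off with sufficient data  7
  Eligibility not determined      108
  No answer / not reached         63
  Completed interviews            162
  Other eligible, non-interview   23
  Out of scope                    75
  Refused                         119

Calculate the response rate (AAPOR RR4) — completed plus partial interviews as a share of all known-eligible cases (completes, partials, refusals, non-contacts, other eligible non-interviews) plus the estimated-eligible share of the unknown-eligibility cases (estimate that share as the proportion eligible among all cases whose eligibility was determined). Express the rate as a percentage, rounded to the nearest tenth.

36.4%

Num: 162 + 7 = 169
Determined eligible: 162 + 7 + 119 + 63 + 23 = 374
e = 374 / (374 + 75) = 374 / 449 = 0.8330
e × U: 0.8330 × 108 = 89.96
Denominator: 374 + 89.96 = 463.96
RR4 = 169 / 463.96 = 0.3643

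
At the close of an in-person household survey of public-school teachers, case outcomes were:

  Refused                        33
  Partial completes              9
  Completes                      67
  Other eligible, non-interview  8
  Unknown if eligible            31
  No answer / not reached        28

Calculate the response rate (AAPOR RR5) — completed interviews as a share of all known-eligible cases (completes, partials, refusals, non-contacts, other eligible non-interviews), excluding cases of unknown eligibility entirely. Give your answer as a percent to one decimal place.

Num = 67
Denom = 67 + 9 + 33 + 28 + 8 = 145
RR5 = 67 / 145 = 0.4621

46.2%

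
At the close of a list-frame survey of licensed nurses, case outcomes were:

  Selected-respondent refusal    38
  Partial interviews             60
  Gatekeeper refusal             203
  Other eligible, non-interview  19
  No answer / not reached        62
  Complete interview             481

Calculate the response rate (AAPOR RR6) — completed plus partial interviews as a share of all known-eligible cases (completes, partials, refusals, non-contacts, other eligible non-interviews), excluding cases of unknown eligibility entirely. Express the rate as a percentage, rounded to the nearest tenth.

62.7%

Refused = 203 + 38 = 241
Numerator: 481 + 60 = 541
Denominator: 481 + 60 + 241 + 62 + 19 = 863
RR6 = 541 / 863 = 0.6269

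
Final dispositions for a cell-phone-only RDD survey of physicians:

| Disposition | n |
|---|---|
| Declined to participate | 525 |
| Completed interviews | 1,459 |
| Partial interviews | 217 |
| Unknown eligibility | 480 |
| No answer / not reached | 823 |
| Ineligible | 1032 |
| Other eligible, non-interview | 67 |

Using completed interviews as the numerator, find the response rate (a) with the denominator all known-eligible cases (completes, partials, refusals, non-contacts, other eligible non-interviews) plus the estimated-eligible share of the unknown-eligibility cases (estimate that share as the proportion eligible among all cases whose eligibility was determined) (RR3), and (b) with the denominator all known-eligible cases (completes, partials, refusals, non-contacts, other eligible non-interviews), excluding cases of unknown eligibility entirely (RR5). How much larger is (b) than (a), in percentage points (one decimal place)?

Top → 1459
Known eligible → 1459 + 217 + 525 + 823 + 67 = 3091
e = 3091 / (3091 + 1032) = 3091 / 4123 = 0.7497
Estimated eligible among unknowns → 0.7497 × 480 = 359.86
Denominator → 3091 + 359.86 = 3450.86
RR3 = 1459 / 3450.86 = 0.4228
Denominator → 1459 + 217 + 525 + 823 + 67 = 3091
RR5 = 1459 / 3091 = 0.4720
Difference = 47.20 − 42.28 = 4.92 percentage points

4.9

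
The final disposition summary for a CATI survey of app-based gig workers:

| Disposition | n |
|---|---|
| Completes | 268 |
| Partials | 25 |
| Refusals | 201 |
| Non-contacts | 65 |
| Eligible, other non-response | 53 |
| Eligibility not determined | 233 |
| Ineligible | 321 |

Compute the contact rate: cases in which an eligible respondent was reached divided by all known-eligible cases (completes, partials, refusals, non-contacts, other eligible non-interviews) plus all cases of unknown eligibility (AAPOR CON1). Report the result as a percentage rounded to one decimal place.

64.7%

Num = 268 + 25 + 201 + 53 = 547
Denom = 268 + 25 + 201 + 65 + 53 + 233 = 845
CON1 = 547 / 845 = 0.6473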